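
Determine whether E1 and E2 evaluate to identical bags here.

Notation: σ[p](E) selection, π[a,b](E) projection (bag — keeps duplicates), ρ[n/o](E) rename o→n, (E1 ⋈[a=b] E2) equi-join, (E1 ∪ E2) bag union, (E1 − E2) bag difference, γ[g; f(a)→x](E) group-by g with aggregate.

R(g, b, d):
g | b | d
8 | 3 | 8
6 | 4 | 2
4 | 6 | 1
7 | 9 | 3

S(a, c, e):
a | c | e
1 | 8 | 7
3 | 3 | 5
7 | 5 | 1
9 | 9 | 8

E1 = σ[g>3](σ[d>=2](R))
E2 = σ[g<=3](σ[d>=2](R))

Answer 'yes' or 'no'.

E1 row counts bottom-up:
  R → 4
  σ[d>=2](R) → 3
  σ[g>3](σ[d>=2](R)) → 3
E2 row counts bottom-up:
  R → 4
  σ[d>=2](R) → 3
  σ[g<=3](σ[d>=2](R)) → 0

E1 result:
g | b | d
6 | 4 | 2
7 | 9 | 3
8 | 3 | 8
E2 result:
g | b | d
(0 rows)
Witness: (8, 3, 8) appears 1× in E1 but 0× in E2.

no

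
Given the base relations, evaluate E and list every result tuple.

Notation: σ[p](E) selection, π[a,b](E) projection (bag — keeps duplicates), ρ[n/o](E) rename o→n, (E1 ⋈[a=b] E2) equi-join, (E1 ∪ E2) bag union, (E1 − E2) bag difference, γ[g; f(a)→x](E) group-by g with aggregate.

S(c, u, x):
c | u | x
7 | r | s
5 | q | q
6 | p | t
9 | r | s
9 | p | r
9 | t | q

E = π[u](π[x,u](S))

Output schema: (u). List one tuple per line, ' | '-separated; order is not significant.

Stepwise |·|:
  S → 6
  π[x,u](S) → 6
  π[u](π[x,u](S)) → 6

== RESULT ==
u
p
p
q
r
r
t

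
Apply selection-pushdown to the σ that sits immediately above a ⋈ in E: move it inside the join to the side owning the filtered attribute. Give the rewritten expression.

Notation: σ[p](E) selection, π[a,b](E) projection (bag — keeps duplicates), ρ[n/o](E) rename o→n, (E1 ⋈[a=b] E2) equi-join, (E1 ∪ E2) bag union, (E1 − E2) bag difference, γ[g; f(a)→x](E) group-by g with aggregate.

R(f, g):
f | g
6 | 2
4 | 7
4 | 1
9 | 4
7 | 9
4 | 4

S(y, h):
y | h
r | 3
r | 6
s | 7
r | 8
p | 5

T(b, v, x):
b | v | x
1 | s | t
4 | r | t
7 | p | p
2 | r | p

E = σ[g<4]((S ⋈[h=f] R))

σ filters on g, owned by the right side.
E' = (S ⋈[h=f] σ[g<4](R))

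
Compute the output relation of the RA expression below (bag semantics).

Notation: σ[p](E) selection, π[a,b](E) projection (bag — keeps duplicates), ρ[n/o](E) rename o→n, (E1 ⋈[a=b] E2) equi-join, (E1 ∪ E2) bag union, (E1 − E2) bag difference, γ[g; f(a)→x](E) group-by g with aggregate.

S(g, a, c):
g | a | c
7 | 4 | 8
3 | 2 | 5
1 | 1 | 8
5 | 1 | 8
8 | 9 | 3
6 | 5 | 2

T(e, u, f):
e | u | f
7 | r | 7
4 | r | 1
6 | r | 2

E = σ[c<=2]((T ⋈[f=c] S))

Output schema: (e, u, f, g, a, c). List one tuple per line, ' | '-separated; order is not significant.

Stepwise |·|:
  T → 3
  S → 6
  (T ⋈[f=c] S) → 1
  σ[c<=2]((T ⋈[f=c] S)) → 1

== RESULT ==
e | u | f | g | a | c
6 | r | 2 | 6 | 5 | 2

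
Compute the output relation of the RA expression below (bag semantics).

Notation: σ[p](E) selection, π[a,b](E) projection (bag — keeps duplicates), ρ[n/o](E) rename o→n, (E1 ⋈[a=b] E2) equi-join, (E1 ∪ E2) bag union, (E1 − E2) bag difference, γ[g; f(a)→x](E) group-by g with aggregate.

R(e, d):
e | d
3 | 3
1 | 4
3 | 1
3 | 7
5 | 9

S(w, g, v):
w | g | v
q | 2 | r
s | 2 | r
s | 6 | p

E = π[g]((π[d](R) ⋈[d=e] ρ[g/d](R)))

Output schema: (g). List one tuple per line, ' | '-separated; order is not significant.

Stepwise |·|:
  R → 5
  π[d](R) → 5
  R → 5
  ρ[g/d](R) → 5
  (π[d](R) ⋈[d=e] ρ[g/d](R)) → 4
  π[g]((π[d](R) ⋈[d=e] ρ[g/d](R))) → 4

== RESULT ==
g
1
3
4
7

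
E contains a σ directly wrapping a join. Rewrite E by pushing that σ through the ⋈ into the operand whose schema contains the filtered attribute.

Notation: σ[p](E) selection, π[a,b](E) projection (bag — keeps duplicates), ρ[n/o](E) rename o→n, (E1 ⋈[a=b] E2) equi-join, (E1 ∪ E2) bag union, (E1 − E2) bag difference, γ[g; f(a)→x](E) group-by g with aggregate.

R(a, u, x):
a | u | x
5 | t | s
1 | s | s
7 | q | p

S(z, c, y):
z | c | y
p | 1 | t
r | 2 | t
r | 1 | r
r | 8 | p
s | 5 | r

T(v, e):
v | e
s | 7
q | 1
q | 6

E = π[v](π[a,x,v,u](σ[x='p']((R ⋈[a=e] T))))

σ filters on x, owned by the left side.
E' = π[v](π[a,x,v,u]((σ[x='p'](R) ⋈[a=e] T)))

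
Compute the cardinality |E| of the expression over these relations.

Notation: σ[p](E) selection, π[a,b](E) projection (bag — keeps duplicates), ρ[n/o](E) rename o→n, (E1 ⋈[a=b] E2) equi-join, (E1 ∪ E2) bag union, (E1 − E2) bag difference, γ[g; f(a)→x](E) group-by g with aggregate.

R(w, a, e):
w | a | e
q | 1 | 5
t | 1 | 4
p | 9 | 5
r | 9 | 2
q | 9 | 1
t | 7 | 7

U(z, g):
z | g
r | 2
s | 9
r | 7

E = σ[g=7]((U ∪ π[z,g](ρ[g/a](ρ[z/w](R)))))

Subexpression sizes:
  U → 3
  R → 6
  ρ[z/w](R) → 6
  ρ[g/a](ρ[z/w](R)) → 6
  π[z,g](ρ[g/a](ρ[z/w](R))) → 6
  (U ∪ π[z,g](ρ[g/a](ρ[z/w](R)))) → 9
  σ[g=7]((U ∪ π[z,g](ρ[g/a](ρ[z/w](R))))) → 2

|E| = 2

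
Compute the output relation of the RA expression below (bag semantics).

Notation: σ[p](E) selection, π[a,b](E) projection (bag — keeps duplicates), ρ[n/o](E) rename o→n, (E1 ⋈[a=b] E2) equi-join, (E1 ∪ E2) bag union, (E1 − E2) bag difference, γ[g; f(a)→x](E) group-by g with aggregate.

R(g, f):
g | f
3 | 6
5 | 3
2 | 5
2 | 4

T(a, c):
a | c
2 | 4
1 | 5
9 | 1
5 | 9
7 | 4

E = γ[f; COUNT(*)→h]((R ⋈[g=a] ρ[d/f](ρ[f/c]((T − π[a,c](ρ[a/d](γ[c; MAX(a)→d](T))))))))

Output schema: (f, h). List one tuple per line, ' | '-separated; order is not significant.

Subexpression sizes:
  R → 4
  T → 5
  T → 5
  γ[c; MAX(a)→d](T) → 4
  ρ[a/d](γ[c; MAX(a)→d](T)) → 4
  π[a,c](ρ[a/d](γ[c; MAX(a)→d](T))) → 4
  (T − π[a,c](ρ[a/d](γ[c; MAX(a)→d](T)))) → 1
  ρ[f/c]((T − π[a,c](ρ[a/d](γ[c; MAX(a)→d](T))))) → 1
  ρ[d/f](ρ[f/c]((T − π[a,c](ρ[a/d](γ[c; MAX(a)→d](T)))))) → 1
  (R ⋈[g=a] ρ[d/f](ρ[f/c]((T − π[a,c](ρ[a/d](γ[c; MAX(a)→d](T))))))) → 2
  γ[f; COUNT(*)→h]((R ⋈[g=a] ρ[d/f](ρ[f/c]((T − π[a,c](ρ[a/d](γ[c; MAX(a)→d](T)))))))) → 2

== RESULT ==
f | h
4 | 1
5 | 1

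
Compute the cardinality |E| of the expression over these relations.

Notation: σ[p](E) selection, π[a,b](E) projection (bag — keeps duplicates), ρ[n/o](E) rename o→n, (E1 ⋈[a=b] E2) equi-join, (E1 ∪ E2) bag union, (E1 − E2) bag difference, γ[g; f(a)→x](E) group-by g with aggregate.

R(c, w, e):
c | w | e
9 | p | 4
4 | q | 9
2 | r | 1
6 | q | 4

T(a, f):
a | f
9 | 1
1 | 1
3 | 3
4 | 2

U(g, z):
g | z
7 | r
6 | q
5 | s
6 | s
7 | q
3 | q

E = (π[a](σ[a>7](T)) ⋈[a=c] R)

Per-node cardinality:
  T → 4
  σ[a>7](T) → 1
  π[a](σ[a>7](T)) → 1
  R → 4
  (π[a](σ[a>7](T)) ⋈[a=c] R) → 1

|E| = 1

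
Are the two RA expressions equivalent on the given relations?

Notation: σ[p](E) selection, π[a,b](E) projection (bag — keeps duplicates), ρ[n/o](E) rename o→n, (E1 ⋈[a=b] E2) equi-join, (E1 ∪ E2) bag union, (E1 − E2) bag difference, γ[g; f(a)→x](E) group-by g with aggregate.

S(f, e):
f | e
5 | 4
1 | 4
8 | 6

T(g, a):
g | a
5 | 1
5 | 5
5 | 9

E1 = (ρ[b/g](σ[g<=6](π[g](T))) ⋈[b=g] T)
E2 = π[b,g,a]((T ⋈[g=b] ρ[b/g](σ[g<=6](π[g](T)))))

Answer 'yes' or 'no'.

E1 per-node cardinality:
  T → 3
  π[g](T) → 3
  σ[g<=6](π[g](T)) → 3
  ρ[b/g](σ[g<=6](π[g](T))) → 3
  T → 3
  (ρ[b/g](σ[g<=6](π[g](T))) ⋈[b=g] T) → 9
E2 per-node cardinality:
  T → 3
  T → 3
  π[g](T) → 3
  σ[g<=6](π[g](T)) → 3
  ρ[b/g](σ[g<=6](π[g](T))) → 3
  (T ⋈[g=b] ρ[b/g](σ[g<=6](π[g](T)))) → 9
  π[b,g,a]((T ⋈[g=b] ρ[b/g](σ[g<=6](π[g](T))))) → 9

E1 and E2 produce the same multiset:
b | g | a
5 | 5 | 1
5 | 5 | 1
5 | 5 | 1
5 | 5 | 5
5 | 5 | 5
5 | 5 | 5
5 | 5 | 9
5 | 5 | 9
5 | 5 | 9

yes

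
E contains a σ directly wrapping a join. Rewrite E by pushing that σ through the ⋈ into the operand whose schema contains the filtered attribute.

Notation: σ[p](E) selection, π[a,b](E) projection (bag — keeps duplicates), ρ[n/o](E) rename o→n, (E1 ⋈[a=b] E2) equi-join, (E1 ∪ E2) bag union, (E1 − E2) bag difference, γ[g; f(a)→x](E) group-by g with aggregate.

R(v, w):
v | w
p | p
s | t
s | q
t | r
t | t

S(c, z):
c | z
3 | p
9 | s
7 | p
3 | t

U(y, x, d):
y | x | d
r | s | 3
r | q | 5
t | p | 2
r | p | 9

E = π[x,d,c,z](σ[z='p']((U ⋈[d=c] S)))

σ filters on z, owned by the right side.
E' = π[x,d,c,z]((U ⋈[d=c] σ[z='p'](S)))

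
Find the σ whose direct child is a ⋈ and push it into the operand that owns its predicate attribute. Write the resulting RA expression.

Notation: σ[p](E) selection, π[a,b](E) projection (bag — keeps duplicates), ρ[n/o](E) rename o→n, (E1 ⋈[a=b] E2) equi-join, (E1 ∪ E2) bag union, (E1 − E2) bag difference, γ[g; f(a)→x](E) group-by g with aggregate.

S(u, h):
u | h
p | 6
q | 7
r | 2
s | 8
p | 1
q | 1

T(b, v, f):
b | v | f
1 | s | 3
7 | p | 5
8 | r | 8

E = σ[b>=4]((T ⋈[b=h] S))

σ filters on b, owned by the left side.
E' = (σ[b>=4](T) ⋈[b=h] S)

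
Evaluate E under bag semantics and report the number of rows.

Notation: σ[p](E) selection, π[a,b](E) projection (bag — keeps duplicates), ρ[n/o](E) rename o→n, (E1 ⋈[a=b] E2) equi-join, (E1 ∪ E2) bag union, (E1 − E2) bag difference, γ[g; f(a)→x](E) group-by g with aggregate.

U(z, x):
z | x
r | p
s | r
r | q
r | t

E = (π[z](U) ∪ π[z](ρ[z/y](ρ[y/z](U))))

Row counts bottom-up:
  U → 4
  π[z](U) → 4
  U → 4
  ρ[y/z](U) → 4
  ρ[z/y](ρ[y/z](U)) → 4
  π[z](ρ[z/y](ρ[y/z](U))) → 4
  (π[z](U) ∪ π[z](ρ[z/y](ρ[y/z](U)))) → 8

|E| = 8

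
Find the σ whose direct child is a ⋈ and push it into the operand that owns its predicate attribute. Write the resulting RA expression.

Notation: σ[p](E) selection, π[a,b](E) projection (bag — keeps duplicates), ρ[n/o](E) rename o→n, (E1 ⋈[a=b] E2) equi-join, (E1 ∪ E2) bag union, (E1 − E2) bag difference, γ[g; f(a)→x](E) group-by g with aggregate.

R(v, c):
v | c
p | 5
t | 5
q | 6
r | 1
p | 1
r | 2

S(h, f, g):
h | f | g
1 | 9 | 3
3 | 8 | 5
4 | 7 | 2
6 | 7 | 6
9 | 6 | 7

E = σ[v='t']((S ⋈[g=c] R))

σ filters on v, owned by the right side.
E' = (S ⋈[g=c] σ[v='t'](R))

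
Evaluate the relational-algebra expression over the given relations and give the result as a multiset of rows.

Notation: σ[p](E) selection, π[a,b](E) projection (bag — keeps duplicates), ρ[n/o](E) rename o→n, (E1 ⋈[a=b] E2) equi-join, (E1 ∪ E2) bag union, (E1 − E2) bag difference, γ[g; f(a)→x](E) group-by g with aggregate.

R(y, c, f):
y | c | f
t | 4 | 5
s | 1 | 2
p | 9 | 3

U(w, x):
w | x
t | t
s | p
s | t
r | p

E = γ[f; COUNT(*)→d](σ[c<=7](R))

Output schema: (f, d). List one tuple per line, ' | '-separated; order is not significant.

Subexpression sizes:
  R → 3
  σ[c<=7](R) → 2
  γ[f; COUNT(*)→d](σ[c<=7](R)) → 2

== RESULT ==
f | d
2 | 1
5 | 1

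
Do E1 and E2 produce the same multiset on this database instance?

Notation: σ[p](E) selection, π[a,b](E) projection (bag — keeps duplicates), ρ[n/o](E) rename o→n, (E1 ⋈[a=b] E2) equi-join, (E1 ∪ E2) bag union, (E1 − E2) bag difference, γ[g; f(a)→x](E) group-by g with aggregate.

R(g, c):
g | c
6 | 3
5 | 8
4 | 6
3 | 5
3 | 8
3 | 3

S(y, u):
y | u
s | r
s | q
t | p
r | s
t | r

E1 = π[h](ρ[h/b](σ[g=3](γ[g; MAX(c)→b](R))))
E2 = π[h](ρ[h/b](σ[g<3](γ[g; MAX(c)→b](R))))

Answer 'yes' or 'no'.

E1 subexpression sizes:
  R → 6
  γ[g; MAX(c)→b](R) → 4
  σ[g=3](γ[g; MAX(c)→b](R)) → 1
  ρ[h/b](σ[g=3](γ[g; MAX(c)→b](R))) → 1
  π[h](ρ[h/b](σ[g=3](γ[g; MAX(c)→b](R)))) → 1
E2 subexpression sizes:
  R → 6
  γ[g; MAX(c)→b](R) → 4
  σ[g<3](γ[g; MAX(c)→b](R)) → 0
  ρ[h/b](σ[g<3](γ[g; MAX(c)→b](R))) → 0
  π[h](ρ[h/b](σ[g<3](γ[g; MAX(c)→b](R)))) → 0

E1 result:
h
8
E2 result:
h
(0 rows)
Witness: (8,) appears 1× in E1 but 0× in E2.

no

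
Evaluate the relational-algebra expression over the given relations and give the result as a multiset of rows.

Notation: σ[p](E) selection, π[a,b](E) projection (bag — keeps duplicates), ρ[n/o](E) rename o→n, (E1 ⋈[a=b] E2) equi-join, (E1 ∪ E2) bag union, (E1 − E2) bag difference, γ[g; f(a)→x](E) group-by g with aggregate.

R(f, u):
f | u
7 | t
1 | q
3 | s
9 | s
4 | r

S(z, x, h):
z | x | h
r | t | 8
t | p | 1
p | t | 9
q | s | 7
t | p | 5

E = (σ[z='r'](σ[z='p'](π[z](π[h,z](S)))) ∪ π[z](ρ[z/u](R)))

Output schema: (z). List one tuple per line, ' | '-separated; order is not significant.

Per-node cardinality:
  S → 5
  π[h,z](S) → 5
  π[z](π[h,z](S)) → 5
  σ[z='p'](π[z](π[h,z](S))) → 1
  σ[z='r'](σ[z='p'](π[z](π[h,z](S)))) → 0
  R → 5
  ρ[z/u](R) → 5
  π[z](ρ[z/u](R)) → 5
  (σ[z='r'](σ[z='p'](π[z](π[h,z](S)))) ∪ π[z](ρ[z/u](R))) → 5

== RESULT ==
z
q
r
s
s
t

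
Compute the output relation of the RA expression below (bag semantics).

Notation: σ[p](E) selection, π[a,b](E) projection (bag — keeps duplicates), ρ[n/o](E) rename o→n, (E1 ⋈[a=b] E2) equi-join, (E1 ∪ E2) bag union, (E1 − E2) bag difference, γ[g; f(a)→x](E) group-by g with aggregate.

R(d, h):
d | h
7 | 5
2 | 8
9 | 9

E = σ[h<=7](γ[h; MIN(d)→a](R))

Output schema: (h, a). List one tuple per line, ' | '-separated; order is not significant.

Subexpression sizes:
  R → 3
  γ[h; MIN(d)→a](R) → 3
  σ[h<=7](γ[h; MIN(d)→a](R)) → 1

== RESULT ==
h | a
5 | 7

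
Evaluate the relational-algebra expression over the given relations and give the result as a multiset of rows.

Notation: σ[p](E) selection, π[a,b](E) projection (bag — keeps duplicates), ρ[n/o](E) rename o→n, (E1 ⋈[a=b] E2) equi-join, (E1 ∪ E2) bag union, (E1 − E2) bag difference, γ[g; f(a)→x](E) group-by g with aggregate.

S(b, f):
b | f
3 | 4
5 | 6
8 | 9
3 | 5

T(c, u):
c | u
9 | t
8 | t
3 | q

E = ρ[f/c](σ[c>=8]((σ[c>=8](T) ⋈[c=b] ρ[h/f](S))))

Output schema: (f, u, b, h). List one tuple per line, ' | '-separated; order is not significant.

Subexpression sizes:
  T → 3
  σ[c>=8](T) → 2
  S → 4
  ρ[h/f](S) → 4
  (σ[c>=8](T) ⋈[c=b] ρ[h/f](S)) → 1
  σ[c>=8]((σ[c>=8](T) ⋈[c=b] ρ[h/f](S))) → 1
  ρ[f/c](σ[c>=8]((σ[c>=8](T) ⋈[c=b] ρ[h/f](S)))) → 1

== RESULT ==
f | u | b | h
8 | t | 8 | 9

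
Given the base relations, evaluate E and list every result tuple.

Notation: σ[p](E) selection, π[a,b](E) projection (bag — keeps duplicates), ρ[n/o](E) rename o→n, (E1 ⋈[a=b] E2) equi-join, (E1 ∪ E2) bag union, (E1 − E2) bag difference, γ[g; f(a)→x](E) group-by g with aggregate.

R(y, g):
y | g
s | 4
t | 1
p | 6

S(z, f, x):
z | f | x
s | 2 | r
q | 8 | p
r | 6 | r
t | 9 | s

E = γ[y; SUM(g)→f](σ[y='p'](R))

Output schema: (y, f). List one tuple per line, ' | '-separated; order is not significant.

Stepwise |·|:
  R → 3
  σ[y='p'](R) → 1
  γ[y; SUM(g)→f](σ[y='p'](R)) → 1

== RESULT ==
y | f
p | 6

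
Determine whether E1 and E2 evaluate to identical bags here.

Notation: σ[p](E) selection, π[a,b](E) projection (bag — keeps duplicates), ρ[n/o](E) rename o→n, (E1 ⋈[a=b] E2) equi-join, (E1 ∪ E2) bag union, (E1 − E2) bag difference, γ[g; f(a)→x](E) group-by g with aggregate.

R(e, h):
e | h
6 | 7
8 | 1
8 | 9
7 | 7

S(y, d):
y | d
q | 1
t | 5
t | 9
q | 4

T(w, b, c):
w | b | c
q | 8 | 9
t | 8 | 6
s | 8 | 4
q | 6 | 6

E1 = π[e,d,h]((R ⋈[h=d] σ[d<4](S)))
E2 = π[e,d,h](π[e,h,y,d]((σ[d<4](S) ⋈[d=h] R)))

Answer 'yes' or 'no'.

E1 per-node cardinality:
  R → 4
  S → 4
  σ[d<4](S) → 1
  (R ⋈[h=d] σ[d<4](S)) → 1
  π[e,d,h]((R ⋈[h=d] σ[d<4](S))) → 1
E2 per-node cardinality:
  S → 4
  σ[d<4](S) → 1
  R → 4
  (σ[d<4](S) ⋈[d=h] R) → 1
  π[e,h,y,d]((σ[d<4](S) ⋈[d=h] R)) → 1
  π[e,d,h](π[e,h,y,d]((σ[d<4](S) ⋈[d=h] R))) → 1

E1 and E2 produce the same multiset:
e | d | h
8 | 1 | 1

yes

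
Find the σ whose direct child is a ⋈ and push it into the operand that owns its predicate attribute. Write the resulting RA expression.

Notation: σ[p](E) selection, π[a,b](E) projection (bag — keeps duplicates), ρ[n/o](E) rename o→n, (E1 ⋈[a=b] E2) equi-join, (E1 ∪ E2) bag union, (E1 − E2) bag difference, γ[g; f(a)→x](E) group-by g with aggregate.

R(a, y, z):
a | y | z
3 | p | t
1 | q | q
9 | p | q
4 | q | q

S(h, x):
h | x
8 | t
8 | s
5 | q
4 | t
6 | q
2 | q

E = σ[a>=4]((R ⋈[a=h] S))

σ filters on a, owned by the left side.
E' = (σ[a>=4](R) ⋈[a=h] S)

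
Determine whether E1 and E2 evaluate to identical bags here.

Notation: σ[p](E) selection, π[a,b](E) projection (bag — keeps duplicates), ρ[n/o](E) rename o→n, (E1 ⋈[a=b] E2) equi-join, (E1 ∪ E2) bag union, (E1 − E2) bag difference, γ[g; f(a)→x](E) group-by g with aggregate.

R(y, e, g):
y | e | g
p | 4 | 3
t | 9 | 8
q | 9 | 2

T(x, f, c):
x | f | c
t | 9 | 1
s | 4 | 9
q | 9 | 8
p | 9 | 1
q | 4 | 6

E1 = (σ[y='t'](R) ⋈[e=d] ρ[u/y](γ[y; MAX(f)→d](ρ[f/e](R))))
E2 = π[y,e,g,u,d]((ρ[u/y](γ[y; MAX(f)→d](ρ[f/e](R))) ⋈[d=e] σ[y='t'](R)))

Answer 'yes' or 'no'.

E1 per-node cardinality:
  R → 3
  σ[y='t'](R) → 1
  R → 3
  ρ[f/e](R) → 3
  γ[y; MAX(f)→d](ρ[f/e](R)) → 3
  ρ[u/y](γ[y; MAX(f)→d](ρ[f/e](R))) → 3
  (σ[y='t'](R) ⋈[e=d] ρ[u/y](γ[y; MAX(f)→d](ρ[f/e](R)))) → 2
E2 per-node cardinality:
  R → 3
  ρ[f/e](R) → 3
  γ[y; MAX(f)→d](ρ[f/e](R)) → 3
  ρ[u/y](γ[y; MAX(f)→d](ρ[f/e](R))) → 3
  R → 3
  σ[y='t'](R) → 1
  (ρ[u/y](γ[y; MAX(f)→d](ρ[f/e](R))) ⋈[d=e] σ[y='t'](R)) → 2
  π[y,e,g,u,d]((ρ[u/y](γ[y; MAX(f)→d](ρ[f/e](R))) ⋈[d=e] σ[y='t'](R))) → 2

E1 and E2 produce the same multiset:
y | e | g | u | d
t | 9 | 8 | q | 9
t | 9 | 8 | t | 9

yes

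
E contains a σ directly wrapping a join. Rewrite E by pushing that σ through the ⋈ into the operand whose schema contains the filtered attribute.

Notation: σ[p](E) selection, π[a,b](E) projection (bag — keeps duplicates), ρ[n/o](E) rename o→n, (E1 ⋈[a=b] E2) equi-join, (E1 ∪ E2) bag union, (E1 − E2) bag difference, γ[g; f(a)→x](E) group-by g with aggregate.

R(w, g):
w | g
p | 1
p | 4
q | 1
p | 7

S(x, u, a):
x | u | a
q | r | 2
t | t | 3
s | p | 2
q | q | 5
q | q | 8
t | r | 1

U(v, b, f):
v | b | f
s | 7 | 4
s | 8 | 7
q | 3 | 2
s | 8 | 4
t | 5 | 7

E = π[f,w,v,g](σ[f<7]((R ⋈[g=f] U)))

σ filters on f, owned by the right side.
E' = π[f,w,v,g]((R ⋈[g=f] σ[f<7](U)))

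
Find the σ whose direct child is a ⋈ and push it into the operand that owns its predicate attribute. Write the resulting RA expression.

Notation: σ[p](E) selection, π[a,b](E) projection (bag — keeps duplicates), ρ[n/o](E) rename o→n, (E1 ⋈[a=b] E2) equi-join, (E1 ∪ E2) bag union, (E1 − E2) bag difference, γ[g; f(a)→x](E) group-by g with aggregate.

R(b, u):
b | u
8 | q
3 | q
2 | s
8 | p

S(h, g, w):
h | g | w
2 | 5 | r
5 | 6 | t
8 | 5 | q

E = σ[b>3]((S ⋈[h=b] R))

σ filters on b, owned by the right side.
E' = (S ⋈[h=b] σ[b>3](R))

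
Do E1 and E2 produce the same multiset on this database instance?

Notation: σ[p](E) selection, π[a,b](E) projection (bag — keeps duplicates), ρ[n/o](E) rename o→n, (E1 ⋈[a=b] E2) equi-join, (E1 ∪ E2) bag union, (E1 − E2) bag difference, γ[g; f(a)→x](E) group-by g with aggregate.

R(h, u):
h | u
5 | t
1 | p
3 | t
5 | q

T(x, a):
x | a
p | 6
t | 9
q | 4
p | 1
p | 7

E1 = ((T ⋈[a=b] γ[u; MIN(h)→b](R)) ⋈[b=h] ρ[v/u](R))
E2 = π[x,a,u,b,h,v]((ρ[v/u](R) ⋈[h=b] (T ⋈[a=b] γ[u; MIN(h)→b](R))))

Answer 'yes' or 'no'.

E1 stepwise |·|:
  T → 5
  R → 4
  γ[u; MIN(h)→b](R) → 3
  (T ⋈[a=b] γ[u; MIN(h)→b](R)) → 1
  R → 4
  ρ[v/u](R) → 4
  ((T ⋈[a=b] γ[u; MIN(h)→b](R)) ⋈[b=h] ρ[v/u](R)) → 1
E2 stepwise |·|:
  R → 4
  ρ[v/u](R) → 4
  T → 5
  R → 4
  γ[u; MIN(h)→b](R) → 3
  (T ⋈[a=b] γ[u; MIN(h)→b](R)) → 1
  (ρ[v/u](R) ⋈[h=b] (T ⋈[a=b] γ[u; MIN(h)→b](R))) → 1
  π[x,a,u,b,h,v]((ρ[v/u](R) ⋈[h=b] (T ⋈[a=b] γ[u; MIN(h)→b](R)))) → 1

E1 and E2 produce the same multiset:
x | a | u | b | h | v
p | 1 | p | 1 | 1 | p

yes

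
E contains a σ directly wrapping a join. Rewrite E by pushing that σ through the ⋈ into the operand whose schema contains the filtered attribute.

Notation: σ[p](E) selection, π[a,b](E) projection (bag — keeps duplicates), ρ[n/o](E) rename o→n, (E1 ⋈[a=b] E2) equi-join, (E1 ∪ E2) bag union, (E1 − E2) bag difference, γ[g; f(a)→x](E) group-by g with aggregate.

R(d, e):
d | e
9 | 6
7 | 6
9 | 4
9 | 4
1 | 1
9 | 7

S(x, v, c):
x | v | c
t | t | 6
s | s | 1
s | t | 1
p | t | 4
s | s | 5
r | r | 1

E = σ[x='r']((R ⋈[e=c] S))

σ filters on x, owned by the right side.
E' = (R ⋈[e=c] σ[x='r'](S))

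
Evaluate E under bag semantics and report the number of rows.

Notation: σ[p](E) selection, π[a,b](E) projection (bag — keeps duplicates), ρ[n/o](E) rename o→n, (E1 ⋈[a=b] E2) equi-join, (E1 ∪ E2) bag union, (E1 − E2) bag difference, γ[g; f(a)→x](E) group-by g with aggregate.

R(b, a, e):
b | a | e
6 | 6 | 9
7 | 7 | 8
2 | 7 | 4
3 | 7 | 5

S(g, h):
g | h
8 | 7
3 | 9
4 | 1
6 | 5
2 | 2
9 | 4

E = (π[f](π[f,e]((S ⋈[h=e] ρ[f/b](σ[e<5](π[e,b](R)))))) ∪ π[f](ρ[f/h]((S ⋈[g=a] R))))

Stepwise |·|:
  S → 6
  R → 4
  π[e,b](R) → 4
  σ[e<5](π[e,b](R)) → 1
  ρ[f/b](σ[e<5](π[e,b](R))) → 1
  (S ⋈[h=e] ρ[f/b](σ[e<5](π[e,b](R)))) → 1
  π[f,e]((S ⋈[h=e] ρ[f/b](σ[e<5](π[e,b](R))))) → 1
  π[f](π[f,e]((S ⋈[h=e] ρ[f/b](σ[e<5](π[e,b](R)))))) → 1
  S → 6
  R → 4
  (S ⋈[g=a] R) → 1
  ρ[f/h]((S ⋈[g=a] R)) → 1
  π[f](ρ[f/h]((S ⋈[g=a] R))) → 1
  (π[f](π[f,e]((S ⋈[h=e] ρ[f/b](σ[e<5](π[e,b](R)))))) ∪ π[f](ρ[f/h]((S ⋈[g=a] R)))) → 2

|E| = 2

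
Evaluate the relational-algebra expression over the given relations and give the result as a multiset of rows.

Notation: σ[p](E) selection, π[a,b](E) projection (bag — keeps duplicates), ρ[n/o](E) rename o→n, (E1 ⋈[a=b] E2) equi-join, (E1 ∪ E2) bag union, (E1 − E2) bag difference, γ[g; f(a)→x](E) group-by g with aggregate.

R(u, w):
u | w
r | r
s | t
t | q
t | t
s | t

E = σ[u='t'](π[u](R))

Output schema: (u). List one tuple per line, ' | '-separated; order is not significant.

Subexpression sizes:
  R → 5
  π[u](R) → 5
  σ[u='t'](π[u](R)) → 2

== RESULT ==
u
t
t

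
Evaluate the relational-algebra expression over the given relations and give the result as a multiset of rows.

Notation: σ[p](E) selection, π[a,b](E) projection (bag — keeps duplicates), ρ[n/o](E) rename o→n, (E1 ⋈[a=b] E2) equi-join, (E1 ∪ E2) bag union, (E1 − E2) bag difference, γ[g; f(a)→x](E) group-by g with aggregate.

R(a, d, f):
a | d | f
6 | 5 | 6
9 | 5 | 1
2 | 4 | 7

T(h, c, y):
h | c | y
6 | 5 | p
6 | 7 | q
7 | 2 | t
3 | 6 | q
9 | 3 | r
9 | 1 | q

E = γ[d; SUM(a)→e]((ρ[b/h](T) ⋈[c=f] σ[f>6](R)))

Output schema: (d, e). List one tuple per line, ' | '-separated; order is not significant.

Per-node cardinality:
  T → 6
  ρ[b/h](T) → 6
  R → 3
  σ[f>6](R) → 1
  (ρ[b/h](T) ⋈[c=f] σ[f>6](R)) → 1
  γ[d; SUM(a)→e]((ρ[b/h](T) ⋈[c=f] σ[f>6](R))) → 1

== RESULT ==
d | e
4 | 2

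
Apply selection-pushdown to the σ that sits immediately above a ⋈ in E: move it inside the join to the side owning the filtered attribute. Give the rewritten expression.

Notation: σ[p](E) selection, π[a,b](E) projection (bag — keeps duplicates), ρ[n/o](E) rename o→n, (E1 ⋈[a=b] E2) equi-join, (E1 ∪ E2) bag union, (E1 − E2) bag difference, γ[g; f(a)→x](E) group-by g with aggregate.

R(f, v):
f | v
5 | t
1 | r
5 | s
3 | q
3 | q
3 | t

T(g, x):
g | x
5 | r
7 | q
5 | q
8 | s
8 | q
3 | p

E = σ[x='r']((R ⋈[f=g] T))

σ filters on x, owned by the right side.
E' = (R ⋈[f=g] σ[x='r'](T))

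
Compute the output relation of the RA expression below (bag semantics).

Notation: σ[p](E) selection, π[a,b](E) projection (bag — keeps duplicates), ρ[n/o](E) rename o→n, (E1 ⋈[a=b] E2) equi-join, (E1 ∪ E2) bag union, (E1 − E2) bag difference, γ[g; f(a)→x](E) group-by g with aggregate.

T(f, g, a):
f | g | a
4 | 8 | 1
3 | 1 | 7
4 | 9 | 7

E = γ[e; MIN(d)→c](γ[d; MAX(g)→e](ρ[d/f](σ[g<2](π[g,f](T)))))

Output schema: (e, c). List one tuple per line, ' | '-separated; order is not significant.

Per-node cardinality:
  T → 3
  π[g,f](T) → 3
  σ[g<2](π[g,f](T)) → 1
  ρ[d/f](σ[g<2](π[g,f](T))) → 1
  γ[d; MAX(g)→e](ρ[d/f](σ[g<2](π[g,f](T)))) → 1
  γ[e; MIN(d)→c](γ[d; MAX(g)→e](ρ[d/f](σ[g<2](π[g,f](T))))) → 1

== RESULT ==
e | c
1 | 3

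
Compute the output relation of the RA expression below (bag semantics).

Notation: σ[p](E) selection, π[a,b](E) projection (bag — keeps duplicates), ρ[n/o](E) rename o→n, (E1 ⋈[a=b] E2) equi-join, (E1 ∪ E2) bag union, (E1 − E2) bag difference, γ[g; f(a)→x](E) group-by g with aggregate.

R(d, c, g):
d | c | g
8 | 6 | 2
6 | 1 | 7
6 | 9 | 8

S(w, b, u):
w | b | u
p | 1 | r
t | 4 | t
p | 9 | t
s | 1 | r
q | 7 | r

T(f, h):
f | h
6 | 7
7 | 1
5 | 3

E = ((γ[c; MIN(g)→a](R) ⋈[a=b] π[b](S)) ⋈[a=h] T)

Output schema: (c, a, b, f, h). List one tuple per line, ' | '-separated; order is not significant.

Stepwise |·|:
  R → 3
  γ[c; MIN(g)→a](R) → 3
  S → 5
  π[b](S) → 5
  (γ[c; MIN(g)→a](R) ⋈[a=b] π[b](S)) → 1
  T → 3
  ((γ[c; MIN(g)→a](R) ⋈[a=b] π[b](S)) ⋈[a=h] T) → 1

== RESULT ==
c | a | b | f | h
1 | 7 | 7 | 6 | 7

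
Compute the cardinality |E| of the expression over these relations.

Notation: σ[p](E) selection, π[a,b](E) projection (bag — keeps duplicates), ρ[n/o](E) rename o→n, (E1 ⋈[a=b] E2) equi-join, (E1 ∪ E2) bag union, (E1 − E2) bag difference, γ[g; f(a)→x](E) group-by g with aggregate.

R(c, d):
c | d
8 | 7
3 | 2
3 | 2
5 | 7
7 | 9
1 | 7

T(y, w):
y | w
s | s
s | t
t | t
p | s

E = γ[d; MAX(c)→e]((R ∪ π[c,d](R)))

Row counts bottom-up:
  R → 6
  R → 6
  π[c,d](R) → 6
  (R ∪ π[c,d](R)) → 12
  γ[d; MAX(c)→e]((R ∪ π[c,d](R))) → 3

|E| = 3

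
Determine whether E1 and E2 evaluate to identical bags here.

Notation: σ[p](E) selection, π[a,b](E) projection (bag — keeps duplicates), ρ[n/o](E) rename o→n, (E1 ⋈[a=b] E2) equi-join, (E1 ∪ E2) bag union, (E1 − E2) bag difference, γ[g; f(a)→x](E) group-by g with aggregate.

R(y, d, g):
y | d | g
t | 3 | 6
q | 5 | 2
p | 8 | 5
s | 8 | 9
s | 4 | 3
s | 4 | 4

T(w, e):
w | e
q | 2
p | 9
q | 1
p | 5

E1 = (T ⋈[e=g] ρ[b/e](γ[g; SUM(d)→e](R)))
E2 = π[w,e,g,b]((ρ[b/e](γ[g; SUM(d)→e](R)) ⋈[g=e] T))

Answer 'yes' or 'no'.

E1 row counts bottom-up:
  T → 4
  R → 6
  γ[g; SUM(d)→e](R) → 6
  ρ[b/e](γ[g; SUM(d)→e](R)) → 6
  (T ⋈[e=g] ρ[b/e](γ[g; SUM(d)→e](R))) → 3
E2 row counts bottom-up:
  R → 6
  γ[g; SUM(d)→e](R) → 6
  ρ[b/e](γ[g; SUM(d)→e](R)) → 6
  T → 4
  (ρ[b/e](γ[g; SUM(d)→e](R)) ⋈[g=e] T) → 3
  π[w,e,g,b]((ρ[b/e](γ[g; SUM(d)→e](R)) ⋈[g=e] T)) → 3

E1 and E2 produce the same multiset:
w | e | g | b
p | 5 | 5 | 8
p | 9 | 9 | 8
q | 2 | 2 | 5

yes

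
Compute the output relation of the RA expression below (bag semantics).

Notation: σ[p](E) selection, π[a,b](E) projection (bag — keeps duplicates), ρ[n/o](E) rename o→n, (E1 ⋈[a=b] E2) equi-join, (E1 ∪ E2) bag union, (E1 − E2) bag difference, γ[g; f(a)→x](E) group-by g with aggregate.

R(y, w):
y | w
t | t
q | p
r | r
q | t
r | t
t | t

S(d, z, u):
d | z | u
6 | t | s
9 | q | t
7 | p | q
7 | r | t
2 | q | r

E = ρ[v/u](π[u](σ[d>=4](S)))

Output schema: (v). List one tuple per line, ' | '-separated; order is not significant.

Stepwise |·|:
  S → 5
  σ[d>=4](S) → 4
  π[u](σ[d>=4](S)) → 4
  ρ[v/u](π[u](σ[d>=4](S))) → 4

== RESULT ==
v
q
s
t
t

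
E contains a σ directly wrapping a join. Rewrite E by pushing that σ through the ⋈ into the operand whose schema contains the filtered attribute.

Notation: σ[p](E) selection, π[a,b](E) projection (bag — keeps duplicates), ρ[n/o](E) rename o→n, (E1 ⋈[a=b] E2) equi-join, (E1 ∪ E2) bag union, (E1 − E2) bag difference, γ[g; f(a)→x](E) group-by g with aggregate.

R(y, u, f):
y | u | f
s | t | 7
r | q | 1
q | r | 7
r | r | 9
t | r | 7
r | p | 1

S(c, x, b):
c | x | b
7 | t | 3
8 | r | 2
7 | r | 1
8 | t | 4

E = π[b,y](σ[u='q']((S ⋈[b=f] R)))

σ filters on u, owned by the right side.
E' = π[b,y]((S ⋈[b=f] σ[u='q'](R)))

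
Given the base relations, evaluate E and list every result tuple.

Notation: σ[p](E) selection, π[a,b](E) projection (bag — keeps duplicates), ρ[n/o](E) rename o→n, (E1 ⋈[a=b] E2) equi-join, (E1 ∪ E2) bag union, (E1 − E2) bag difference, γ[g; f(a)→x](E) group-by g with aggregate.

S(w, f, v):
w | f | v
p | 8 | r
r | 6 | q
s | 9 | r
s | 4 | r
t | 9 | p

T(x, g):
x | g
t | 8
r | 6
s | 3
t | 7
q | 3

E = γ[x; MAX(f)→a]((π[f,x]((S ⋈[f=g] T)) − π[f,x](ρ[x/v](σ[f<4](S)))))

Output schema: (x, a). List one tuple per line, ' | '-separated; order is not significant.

Per-node cardinality:
  S → 5
  T → 5
  (S ⋈[f=g] T) → 2
  π[f,x]((S ⋈[f=g] T)) → 2
  S → 5
  σ[f<4](S) → 0
  ρ[x/v](σ[f<4](S)) → 0
  π[f,x](ρ[x/v](σ[f<4](S))) → 0
  (π[f,x]((S ⋈[f=g] T)) − π[f,x](ρ[x/v](σ[f<4](S)))) → 2
  γ[x; MAX(f)→a]((π[f,x]((S ⋈[f=g] T)) − π[f,x](ρ[x/v](σ[f<4](S))))) → 2

== RESULT ==
x | a
r | 6
t | 8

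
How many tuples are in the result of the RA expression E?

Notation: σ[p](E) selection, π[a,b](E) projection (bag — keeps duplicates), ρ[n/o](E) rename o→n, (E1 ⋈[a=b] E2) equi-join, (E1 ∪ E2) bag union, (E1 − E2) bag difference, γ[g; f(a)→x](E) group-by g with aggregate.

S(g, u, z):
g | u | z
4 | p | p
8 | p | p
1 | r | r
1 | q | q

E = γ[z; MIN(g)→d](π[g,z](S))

Per-node cardinality:
  S → 4
  π[g,z](S) → 4
  γ[z; MIN(g)→d](π[g,z](S)) → 3

|E| = 3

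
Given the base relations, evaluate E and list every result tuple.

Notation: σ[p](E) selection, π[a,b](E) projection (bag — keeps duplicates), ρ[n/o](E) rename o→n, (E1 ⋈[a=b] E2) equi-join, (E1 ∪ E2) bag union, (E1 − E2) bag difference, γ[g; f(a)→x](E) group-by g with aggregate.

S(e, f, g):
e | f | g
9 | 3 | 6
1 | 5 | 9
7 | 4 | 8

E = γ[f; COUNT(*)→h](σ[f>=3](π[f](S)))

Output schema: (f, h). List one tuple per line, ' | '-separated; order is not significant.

Row counts bottom-up:
  S → 3
  π[f](S) → 3
  σ[f>=3](π[f](S)) → 3
  γ[f; COUNT(*)→h](σ[f>=3](π[f](S))) → 3

== RESULT ==
f | h
3 | 1
4 | 1
5 | 1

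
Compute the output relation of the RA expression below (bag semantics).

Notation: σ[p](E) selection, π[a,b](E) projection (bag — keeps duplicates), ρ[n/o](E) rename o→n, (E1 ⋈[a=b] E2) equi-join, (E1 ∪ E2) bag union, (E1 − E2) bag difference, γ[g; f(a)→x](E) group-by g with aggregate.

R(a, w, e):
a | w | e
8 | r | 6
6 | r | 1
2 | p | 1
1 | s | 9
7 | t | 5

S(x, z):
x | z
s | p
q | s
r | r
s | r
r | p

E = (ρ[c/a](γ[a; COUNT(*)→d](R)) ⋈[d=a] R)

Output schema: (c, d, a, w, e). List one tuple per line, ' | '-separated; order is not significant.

Per-node cardinality:
  R → 5
  γ[a; COUNT(*)→d](R) → 5
  ρ[c/a](γ[a; COUNT(*)→d](R)) → 5
  R → 5
  (ρ[c/a](γ[a; COUNT(*)→d](R)) ⋈[d=a] R) → 5

== RESULT ==
c | d | a | w | e
1 | 1 | 1 | s | 9
2 | 1 | 1 | s | 9
6 | 1 | 1 | s | 9
7 | 1 | 1 | s | 9
8 | 1 | 1 | s | 9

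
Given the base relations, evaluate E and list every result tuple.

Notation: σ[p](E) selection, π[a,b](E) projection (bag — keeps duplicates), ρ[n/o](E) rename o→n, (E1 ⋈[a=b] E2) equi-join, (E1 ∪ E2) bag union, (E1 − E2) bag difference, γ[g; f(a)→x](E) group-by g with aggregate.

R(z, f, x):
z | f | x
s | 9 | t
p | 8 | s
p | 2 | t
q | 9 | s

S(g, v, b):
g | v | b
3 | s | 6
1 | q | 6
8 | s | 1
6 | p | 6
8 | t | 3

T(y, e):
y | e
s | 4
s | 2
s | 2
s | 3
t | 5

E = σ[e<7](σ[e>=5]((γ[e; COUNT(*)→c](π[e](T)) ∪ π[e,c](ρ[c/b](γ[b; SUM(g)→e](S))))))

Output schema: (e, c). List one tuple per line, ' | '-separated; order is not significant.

Stepwise |·|:
  T → 5
  π[e](T) → 5
  γ[e; COUNT(*)→c](π[e](T)) → 4
  S → 5
  γ[b; SUM(g)→e](S) → 3
  ρ[c/b](γ[b; SUM(g)→e](S)) → 3
  π[e,c](ρ[c/b](γ[b; SUM(g)→e](S))) → 3
  (γ[e; COUNT(*)→c](π[e](T)) ∪ π[e,c](ρ[c/b](γ[b; SUM(g)→e](S)))) → 7
  σ[e>=5]((γ[e; COUNT(*)→c](π[e](T)) ∪ π[e,c](ρ[c/b](γ[b; SUM(g)→e](S))))) → 4
  σ[e<7](σ[e>=5]((γ[e; COUNT(*)→c](π[e](T)) ∪ π[e,c](ρ[c/b](γ[b; SUM(g)→e](S)))))) → 1

== RESULT ==
e | c
5 | 1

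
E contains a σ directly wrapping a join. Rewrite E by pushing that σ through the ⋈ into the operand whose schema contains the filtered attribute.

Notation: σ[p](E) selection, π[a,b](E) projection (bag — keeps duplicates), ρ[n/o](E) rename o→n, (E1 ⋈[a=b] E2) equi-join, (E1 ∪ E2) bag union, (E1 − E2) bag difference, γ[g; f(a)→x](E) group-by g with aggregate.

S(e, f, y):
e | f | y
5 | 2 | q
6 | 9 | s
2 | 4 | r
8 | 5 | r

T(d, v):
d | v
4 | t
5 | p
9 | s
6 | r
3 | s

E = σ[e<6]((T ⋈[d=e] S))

σ filters on e, owned by the right side.
E' = (T ⋈[d=e] σ[e<6](S))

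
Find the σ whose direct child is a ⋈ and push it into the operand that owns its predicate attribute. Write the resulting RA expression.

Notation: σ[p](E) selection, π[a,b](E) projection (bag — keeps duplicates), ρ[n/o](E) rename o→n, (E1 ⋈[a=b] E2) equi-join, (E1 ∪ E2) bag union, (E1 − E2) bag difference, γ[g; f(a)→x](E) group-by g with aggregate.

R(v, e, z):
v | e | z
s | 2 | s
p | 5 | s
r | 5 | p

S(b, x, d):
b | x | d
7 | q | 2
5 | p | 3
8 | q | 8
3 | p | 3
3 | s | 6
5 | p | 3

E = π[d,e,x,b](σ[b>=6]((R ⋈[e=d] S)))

σ filters on b, owned by the right side.
E' = π[d,e,x,b]((R ⋈[e=d] σ[b>=6](S)))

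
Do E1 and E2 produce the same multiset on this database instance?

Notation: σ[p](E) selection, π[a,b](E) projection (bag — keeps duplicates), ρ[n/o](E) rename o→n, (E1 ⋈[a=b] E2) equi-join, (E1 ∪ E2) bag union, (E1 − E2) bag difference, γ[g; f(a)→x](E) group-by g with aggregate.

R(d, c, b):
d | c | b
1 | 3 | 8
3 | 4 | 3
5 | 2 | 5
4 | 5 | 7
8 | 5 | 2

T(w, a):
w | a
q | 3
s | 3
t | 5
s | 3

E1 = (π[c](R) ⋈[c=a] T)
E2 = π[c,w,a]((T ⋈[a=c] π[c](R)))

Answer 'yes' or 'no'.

E1 subexpression sizes:
  R → 5
  π[c](R) → 5
  T → 4
  (π[c](R) ⋈[c=a] T) → 5
E2 subexpression sizes:
  T → 4
  R → 5
  π[c](R) → 5
  (T ⋈[a=c] π[c](R)) → 5
  π[c,w,a]((T ⋈[a=c] π[c](R))) → 5

E1 and E2 produce the same multiset:
c | w | a
3 | q | 3
3 | s | 3
3 | s | 3
5 | t | 5
5 | t | 5

yes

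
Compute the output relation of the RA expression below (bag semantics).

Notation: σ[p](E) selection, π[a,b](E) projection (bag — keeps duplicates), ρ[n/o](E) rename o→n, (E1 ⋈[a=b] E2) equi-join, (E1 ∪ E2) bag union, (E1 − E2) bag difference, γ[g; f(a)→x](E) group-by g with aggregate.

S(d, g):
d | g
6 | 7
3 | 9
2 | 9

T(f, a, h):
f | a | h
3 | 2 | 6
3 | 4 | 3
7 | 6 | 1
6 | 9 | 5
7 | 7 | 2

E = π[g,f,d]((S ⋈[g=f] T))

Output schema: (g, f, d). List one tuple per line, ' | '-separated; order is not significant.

Subexpression sizes:
  S → 3
  T → 5
  (S ⋈[g=f] T) → 2
  π[g,f,d]((S ⋈[g=f] T)) → 2

== RESULT ==
g | f | d
7 | 7 | 6
7 | 7 | 6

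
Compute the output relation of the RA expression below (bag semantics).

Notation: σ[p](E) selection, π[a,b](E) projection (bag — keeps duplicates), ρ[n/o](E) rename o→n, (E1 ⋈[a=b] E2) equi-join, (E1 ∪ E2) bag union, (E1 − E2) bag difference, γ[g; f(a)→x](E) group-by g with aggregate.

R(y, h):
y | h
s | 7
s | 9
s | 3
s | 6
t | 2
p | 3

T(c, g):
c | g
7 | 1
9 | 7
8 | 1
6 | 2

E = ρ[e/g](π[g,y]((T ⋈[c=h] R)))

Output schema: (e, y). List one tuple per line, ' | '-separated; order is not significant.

Subexpression sizes:
  T → 4
  R → 6
  (T ⋈[c=h] R) → 3
  π[g,y]((T ⋈[c=h] R)) → 3
  ρ[e/g](π[g,y]((T ⋈[c=h] R))) → 3

== RESULT ==
e | y
1 | s
2 | s
7 | s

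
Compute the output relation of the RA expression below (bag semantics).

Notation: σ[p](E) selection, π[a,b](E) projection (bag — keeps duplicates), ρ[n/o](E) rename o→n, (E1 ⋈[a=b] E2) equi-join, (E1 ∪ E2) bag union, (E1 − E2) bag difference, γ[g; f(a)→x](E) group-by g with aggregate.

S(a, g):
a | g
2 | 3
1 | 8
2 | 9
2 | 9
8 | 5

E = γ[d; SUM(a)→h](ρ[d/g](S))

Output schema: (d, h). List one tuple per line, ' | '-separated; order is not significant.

Stepwise |·|:
  S → 5
  ρ[d/g](S) → 5
  γ[d; SUM(a)→h](ρ[d/g](S)) → 4

== RESULT ==
d | h
3 | 2
5 | 8
8 | 1
9 | 4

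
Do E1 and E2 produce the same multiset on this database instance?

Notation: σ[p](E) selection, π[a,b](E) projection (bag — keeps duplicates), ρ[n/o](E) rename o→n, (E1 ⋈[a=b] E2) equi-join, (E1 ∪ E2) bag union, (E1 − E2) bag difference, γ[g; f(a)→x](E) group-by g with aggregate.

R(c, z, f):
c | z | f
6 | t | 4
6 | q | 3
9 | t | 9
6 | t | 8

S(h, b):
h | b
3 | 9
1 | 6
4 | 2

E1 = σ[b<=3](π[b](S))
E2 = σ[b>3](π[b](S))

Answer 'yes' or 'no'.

E1 row counts bottom-up:
  S → 3
  π[b](S) → 3
  σ[b<=3](π[b](S)) → 1
E2 row counts bottom-up:
  S → 3
  π[b](S) → 3
  σ[b>3](π[b](S)) → 2

E1 result:
b
2
E2 result:
b
6
9
Witness: (6,) appears 0× in E1 but 1× in E2.

no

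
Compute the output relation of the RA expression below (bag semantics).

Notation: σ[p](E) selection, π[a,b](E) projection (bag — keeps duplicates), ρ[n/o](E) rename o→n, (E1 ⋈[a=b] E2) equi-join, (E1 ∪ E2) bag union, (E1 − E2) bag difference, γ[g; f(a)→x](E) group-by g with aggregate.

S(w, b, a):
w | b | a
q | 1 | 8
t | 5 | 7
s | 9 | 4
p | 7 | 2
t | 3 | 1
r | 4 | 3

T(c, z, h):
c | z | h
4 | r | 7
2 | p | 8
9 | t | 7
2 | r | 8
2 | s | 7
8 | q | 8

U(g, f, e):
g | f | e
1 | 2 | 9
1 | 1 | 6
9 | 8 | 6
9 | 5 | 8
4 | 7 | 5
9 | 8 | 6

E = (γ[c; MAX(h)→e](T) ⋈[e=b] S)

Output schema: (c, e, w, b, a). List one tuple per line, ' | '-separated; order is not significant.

Subexpression sizes:
  T → 6
  γ[c; MAX(h)→e](T) → 4
  S → 6
  (γ[c; MAX(h)→e](T) ⋈[e=b] S) → 2

== RESULT ==
c | e | w | b | a
4 | 7 | p | 7 | 2
9 | 7 | p | 7 | 2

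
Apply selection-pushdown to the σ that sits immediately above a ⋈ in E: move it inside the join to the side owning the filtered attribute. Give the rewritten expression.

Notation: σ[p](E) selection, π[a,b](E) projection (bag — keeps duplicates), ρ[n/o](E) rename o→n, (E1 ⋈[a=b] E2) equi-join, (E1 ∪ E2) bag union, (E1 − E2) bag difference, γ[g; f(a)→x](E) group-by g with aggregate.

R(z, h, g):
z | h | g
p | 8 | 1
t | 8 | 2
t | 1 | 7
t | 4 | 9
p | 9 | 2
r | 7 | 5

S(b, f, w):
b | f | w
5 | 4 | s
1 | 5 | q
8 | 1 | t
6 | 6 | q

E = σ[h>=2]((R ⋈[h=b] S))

σ filters on h, owned by the left side.
E' = (σ[h>=2](R) ⋈[h=b] S)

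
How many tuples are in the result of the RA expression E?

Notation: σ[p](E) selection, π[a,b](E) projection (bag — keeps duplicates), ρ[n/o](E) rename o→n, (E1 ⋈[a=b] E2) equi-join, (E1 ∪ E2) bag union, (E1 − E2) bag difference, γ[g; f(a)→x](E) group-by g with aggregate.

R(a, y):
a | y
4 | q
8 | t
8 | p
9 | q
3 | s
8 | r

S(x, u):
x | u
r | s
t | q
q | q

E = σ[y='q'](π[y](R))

Row counts bottom-up:
  R → 6
  π[y](R) → 6
  σ[y='q'](π[y](R)) → 2

|E| = 2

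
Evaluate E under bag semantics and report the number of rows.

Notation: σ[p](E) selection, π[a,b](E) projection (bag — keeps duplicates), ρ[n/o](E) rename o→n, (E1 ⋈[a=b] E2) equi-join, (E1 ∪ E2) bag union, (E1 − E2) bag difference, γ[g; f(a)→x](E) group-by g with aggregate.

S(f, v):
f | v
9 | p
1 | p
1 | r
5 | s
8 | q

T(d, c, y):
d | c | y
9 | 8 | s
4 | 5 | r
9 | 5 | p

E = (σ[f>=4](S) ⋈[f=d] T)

Stepwise |·|:
  S → 5
  σ[f>=4](S) → 3
  T → 3
  (σ[f>=4](S) ⋈[f=d] T) → 2

|E| = 2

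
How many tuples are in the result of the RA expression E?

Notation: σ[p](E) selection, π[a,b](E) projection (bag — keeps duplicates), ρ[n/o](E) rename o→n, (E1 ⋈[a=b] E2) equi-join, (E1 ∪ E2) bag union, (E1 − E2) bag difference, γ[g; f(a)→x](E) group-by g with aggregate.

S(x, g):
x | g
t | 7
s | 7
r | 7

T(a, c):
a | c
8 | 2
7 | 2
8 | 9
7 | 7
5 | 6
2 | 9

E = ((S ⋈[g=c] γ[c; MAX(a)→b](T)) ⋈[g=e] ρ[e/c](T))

Subexpression sizes:
  S → 3
  T → 6
  γ[c; MAX(a)→b](T) → 4
  (S ⋈[g=c] γ[c; MAX(a)→b](T)) → 3
  T → 6
  ρ[e/c](T) → 6
  ((S ⋈[g=c] γ[c; MAX(a)→b](T)) ⋈[g=e] ρ[e/c](T)) → 3

|E| = 3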